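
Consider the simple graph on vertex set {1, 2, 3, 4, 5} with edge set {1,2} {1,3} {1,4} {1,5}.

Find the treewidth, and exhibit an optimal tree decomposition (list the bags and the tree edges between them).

Treewidth 1.
One optimal decomposition is:
Bags: B1 = {1, 3}  B2 = {1, 5}  B3 = {1, 2}  B4 = {1, 4}
Tree: B1–B2, B2–B3, B3–B4

Every bag has size at most 2, so the width is 2 − 1 = 1 and tw(G) ≤ 1. G has an edge, so its treewidth is at least 1. Therefore the treewidth is 1.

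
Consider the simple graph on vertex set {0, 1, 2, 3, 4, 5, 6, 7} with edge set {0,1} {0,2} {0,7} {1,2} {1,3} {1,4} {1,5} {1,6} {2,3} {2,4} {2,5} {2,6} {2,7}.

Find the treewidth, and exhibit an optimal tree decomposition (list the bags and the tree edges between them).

Treewidth 2.
One optimal decomposition is:
Bags: B1 = {0, 1, 2}  B2 = {0, 2, 7}  B3 = {1, 2, 6}  B4 = {1, 2, 5}  B5 = {1, 2, 4}  B6 = {1, 2, 3}
Tree: B1–B2, B1–B3, B3–B4, B1–B5, B3–B6

Every bag has size at most 3, so the width is 3 − 1 = 2 and tw(G) ≤ 2. On the other hand G contains the 3-clique {0, 1, 2}. A clique must lie in a single bag of any decomposition, so no decomposition can have width below 2. Therefore the treewidth is 2.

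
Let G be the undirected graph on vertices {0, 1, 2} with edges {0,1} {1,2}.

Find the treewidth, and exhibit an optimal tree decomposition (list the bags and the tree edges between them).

The largest bag has 2 vertices, giving width 1; this decomposition certifies tw(G) ≤ 1. Since G has at least one edge (e.g. 1–2), it is not an edgeless graph, so tw(G) ≥ 1. Therefore the treewidth is 1.

Treewidth 1.
One optimal decomposition is:
Bags: B1 = {1, 2}  B2 = {0, 1}
Tree: B1–B2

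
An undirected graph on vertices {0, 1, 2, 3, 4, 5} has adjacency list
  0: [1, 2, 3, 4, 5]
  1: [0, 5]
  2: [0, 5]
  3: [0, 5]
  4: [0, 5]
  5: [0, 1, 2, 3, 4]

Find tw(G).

2

A width-2 tree decomposition is:
Bags: B1 = {0, 3, 5}  B2 = {0, 1, 5}  B3 = {0, 4, 5}  B4 = {0, 2, 5}
Tree: B1–B2, B2–B3, B1–B4
Each bag holds 3 vertices, so the decomposition has width 2, which upper-bounds the treewidth. Conversely, {0, 1, 5} is a clique of size 3, and the vertices of any clique must share a bag in every tree decomposition; so some bag has ≥ 3 vertices and tw(G) ≥ 2. Therefore the treewidth is 2.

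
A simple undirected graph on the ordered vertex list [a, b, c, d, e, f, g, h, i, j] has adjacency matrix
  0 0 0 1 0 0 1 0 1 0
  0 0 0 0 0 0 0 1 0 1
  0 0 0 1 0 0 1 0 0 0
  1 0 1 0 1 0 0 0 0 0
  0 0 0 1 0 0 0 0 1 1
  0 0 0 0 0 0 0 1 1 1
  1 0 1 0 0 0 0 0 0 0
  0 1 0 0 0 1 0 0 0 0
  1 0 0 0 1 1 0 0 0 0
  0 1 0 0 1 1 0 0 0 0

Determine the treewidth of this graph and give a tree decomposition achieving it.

Treewidth 2.
One optimal decomposition is:
Bags: B1 = {a, c, g}  B2 = {a, c, d}  B3 = {a, d, i}  B4 = {d, e, i}  B5 = {e, f, i}  B6 = {e, f, j}  B7 = {f, h, j}  B8 = {b, h, j}
Tree: B1–B2, B2–B3, B3–B4, B4–B5, B5–B6, B6–B7, B7–B8

Every bag has size at most 3, so the width is 3 − 1 = 2 and tw(G) ≤ 2. For the lower bound, G contains the cycle g–c–d–a–g, so G is not a forest; only forests have treewidth ≤ 1, hence tw(G) ≥ 2. Hence tw(G) = 2 exactly.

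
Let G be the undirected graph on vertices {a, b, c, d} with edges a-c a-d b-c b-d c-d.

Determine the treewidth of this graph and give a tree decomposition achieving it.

The largest bag has 3 vertices, giving width 2; this decomposition certifies tw(G) ≤ 2. For the lower bound, the 3 vertices {a, c, d} are pairwise adjacent, and any tree decomposition puts a clique entirely inside one bag — forcing width ≥ 2. Hence tw(G) = 2 exactly.

Treewidth 2.
Bags: B1 = {a, c, d}  B2 = {b, c, d}
Tree: B1–B2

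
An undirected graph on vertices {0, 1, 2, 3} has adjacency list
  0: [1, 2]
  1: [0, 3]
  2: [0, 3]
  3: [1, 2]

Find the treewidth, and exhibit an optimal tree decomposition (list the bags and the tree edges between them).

Treewidth 2.
One such decomposition:
Bags: B1 = {0, 1, 2}  B2 = {1, 2, 3}
Tree: B1–B2

The largest bag has 3 vertices, giving width 2; this decomposition certifies tw(G) ≤ 2. Since 1–0–2–3–1 is a cycle in G, G is not acyclic. Forests are exactly the graphs of treewidth ≤ 1, so tw(G) ≥ 2. Therefore the treewidth is 2.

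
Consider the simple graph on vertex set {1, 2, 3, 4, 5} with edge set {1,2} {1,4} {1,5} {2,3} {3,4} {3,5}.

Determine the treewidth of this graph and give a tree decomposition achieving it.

Treewidth 2.
One such decomposition:
Bags: B1 = {1, 2, 3}  B2 = {1, 3, 5}  B3 = {1, 3, 4}
Tree: B1–B2, B2–B3

Every bag has size at most 3, so the width is 3 − 1 = 2 and tw(G) ≤ 2. The edges 2–1–5–3–2 form a cycle, so G is not a tree and its treewidth is at least 2. Therefore the treewidth is 2.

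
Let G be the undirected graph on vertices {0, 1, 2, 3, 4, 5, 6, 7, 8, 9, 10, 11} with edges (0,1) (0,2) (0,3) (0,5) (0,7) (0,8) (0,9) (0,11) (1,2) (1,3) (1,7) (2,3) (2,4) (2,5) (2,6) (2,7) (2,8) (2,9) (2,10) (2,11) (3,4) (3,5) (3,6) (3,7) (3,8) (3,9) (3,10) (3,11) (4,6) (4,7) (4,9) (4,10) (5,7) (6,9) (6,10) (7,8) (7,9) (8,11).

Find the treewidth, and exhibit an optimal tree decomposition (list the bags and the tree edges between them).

Treewidth 4.
One optimal decomposition is:
Bags: B1 = {0, 2, 3, 7, 8}  B2 = {0, 2, 3, 5, 7}  B3 = {0, 2, 3, 7, 9}  B4 = {0, 2, 3, 8, 11}  B5 = {2, 3, 4, 7, 9}  B6 = {2, 3, 4, 6, 9}  B7 = {0, 1, 2, 3, 7}  B8 = {2, 3, 4, 6, 10}
Tree: B1–B2, B1–B3, B1–B4, B3–B5, B5–B6, B3–B7, B6–B8

The largest bag has 5 vertices, giving width 4; this decomposition certifies tw(G) ≤ 4. On the other hand G contains the 5-clique {0, 2, 3, 8, 11}. A clique must lie in a single bag of any decomposition, so no decomposition can have width below 4. The upper and lower bounds meet at 4, so that is the treewidth.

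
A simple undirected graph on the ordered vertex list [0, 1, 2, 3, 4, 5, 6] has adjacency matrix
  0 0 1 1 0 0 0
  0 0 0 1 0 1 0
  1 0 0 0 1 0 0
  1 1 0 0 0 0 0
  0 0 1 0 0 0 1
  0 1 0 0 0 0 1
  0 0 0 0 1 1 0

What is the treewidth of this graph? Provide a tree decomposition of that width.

Treewidth 2.
One optimal decomposition is:
Bags: B1 = {0, 2, 3}  B2 = {2, 3, 4}  B3 = {3, 4, 6}  B4 = {3, 5, 6}  B5 = {1, 3, 5}
Tree: B1–B2, B2–B3, B3–B4, B4–B5

Each bag holds 3 vertices, so the decomposition has width 2, which upper-bounds the treewidth. Since 3–0–2–4–6–5–1–3 is a cycle in G, G is not acyclic. Forests are exactly the graphs of treewidth ≤ 1, so tw(G) ≥ 2. The upper and lower bounds meet at 2, so that is the treewidth.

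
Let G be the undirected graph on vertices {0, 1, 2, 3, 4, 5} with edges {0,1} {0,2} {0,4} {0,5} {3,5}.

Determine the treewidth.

A width-1 tree decomposition is:
Bags: B1 = {0, 2}  B2 = {0, 1}  B3 = {0, 4}  B4 = {0, 5}  B5 = {3, 5}
Tree: B1–B2, B1–B3, B1–B4, B4–B5
The largest bag has 2 vertices, giving width 1; this decomposition certifies tw(G) ≤ 1. Since G has at least one edge (e.g. 2–0), it is not an edgeless graph, so tw(G) ≥ 1. Combining the bounds, tw(G) = 1.

1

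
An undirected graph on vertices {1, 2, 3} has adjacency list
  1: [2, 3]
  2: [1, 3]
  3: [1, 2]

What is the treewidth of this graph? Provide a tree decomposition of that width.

A single bag containing all 3 vertices is trivially a valid decomposition of width 2. For the lower bound, the 3 vertices {1, 2, 3} are pairwise adjacent, and any tree decomposition puts a clique entirely inside one bag — forcing width ≥ 2. Hence tw(G) = 2 exactly.

Treewidth 2.
Bags: B1 = {1, 2, 3}
Tree: (single bag)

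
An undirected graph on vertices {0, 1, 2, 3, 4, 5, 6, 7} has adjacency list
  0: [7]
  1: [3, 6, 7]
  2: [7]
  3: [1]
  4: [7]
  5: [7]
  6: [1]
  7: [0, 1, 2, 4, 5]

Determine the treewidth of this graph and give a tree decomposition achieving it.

Every bag has size at most 2, so the width is 2 − 1 = 1 and tw(G) ≤ 1. Since G has at least one edge (e.g. 1–7), it is not an edgeless graph, so tw(G) ≥ 1. The upper and lower bounds meet at 1, so that is the treewidth.

Treewidth 1.
Bags: B1 = {1, 7}  B2 = {5, 7}  B3 = {2, 7}  B4 = {1, 6}  B5 = {4, 7}  B6 = {1, 3}  B7 = {0, 7}
Tree: B1–B2, B2–B3, B1–B4, B3–B5, B1–B6, B1–B7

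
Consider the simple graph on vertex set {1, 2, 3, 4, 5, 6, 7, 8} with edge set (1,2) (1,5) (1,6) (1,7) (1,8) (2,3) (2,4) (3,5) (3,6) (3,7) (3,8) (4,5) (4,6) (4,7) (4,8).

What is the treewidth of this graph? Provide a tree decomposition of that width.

Treewidth 3.
Bags: B1 = {1, 3, 4, 6}  B2 = {1, 2, 3, 4}  B3 = {1, 3, 4, 7}  B4 = {1, 3, 4, 5}  B5 = {1, 3, 4, 8}
Tree: B1–B2, B2–B3, B3–B4, B4–B5

Each bag holds 4 vertices, so the decomposition has width 3, which upper-bounds the treewidth. For the lower bound: the 4 vertex sets {1,6}, {2,4}, {3}, {7} are disjoint, each induces a connected subgraph, and every pair is joined by at least one edge of G. Contracting each set to a single vertex therefore yields K_{4} as a minor, and since treewidth is minor-monotone, tw(G) ≥ tw(K_{4}) = 3. Therefore the treewidth is 3.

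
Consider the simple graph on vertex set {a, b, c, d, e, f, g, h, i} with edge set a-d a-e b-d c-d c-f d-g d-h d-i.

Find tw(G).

1

A width-1 tree decomposition is:
Bags: B1 = {c, d}  B2 = {d, i}  B3 = {d, g}  B4 = {a, d}  B5 = {b, d}  B6 = {d, h}  B7 = {c, f}  B8 = {a, e}
Tree: B1–B2, B2–B3, B2–B4, B1–B5, B2–B6, B1–B7, B4–B8
Each bag holds 2 vertices, so the decomposition has width 1, which upper-bounds the treewidth. G has an edge, so its treewidth is at least 1. The upper and lower bounds meet at 1, so that is the treewidth.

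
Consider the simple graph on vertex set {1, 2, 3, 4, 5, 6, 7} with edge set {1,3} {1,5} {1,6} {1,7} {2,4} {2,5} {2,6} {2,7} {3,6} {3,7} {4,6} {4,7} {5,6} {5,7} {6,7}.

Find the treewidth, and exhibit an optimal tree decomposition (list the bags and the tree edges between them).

The largest bag has 4 vertices, giving width 3; this decomposition certifies tw(G) ≤ 3. Conversely, {1, 3, 6, 7} is a clique of size 4, and the vertices of any clique must share a bag in every tree decomposition; so some bag has ≥ 4 vertices and tw(G) ≥ 3. Hence tw(G) = 3 exactly.

Treewidth 3.
One optimal decomposition is:
Bags: B1 = {1, 5, 6, 7}  B2 = {1, 3, 6, 7}  B3 = {2, 5, 6, 7}  B4 = {2, 4, 6, 7}
Tree: B1–B2, B1–B3, B3–B4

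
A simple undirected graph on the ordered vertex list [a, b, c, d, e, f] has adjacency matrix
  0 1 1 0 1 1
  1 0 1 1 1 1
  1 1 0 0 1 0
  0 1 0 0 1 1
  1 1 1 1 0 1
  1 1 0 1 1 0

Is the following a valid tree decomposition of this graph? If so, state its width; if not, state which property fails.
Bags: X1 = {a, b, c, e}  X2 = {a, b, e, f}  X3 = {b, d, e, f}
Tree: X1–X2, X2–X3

Vertex coverage: the bags together contain {a, b, c, d, e, f}, the full vertex set. Edge coverage: each edge of G has both endpoints in at least one bag. Running intersection: for every vertex, the bags containing it form a connected subtree. All three properties hold, so this is a valid tree decomposition of width max|bag| − 1 = 3, and hence tw(G) ≤ 3.

Yes; width 3.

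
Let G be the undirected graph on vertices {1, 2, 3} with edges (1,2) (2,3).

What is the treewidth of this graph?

A width-1 tree decomposition is:
Bags: B1 = {1, 2}  B2 = {2, 3}
Tree: B1–B2
Every bag has size at most 2, so the width is 2 − 1 = 1 and tw(G) ≤ 1. Any graph with an edge has treewidth ≥ 1, and G has the edge 2–1. Hence tw(G) = 1 exactly.

1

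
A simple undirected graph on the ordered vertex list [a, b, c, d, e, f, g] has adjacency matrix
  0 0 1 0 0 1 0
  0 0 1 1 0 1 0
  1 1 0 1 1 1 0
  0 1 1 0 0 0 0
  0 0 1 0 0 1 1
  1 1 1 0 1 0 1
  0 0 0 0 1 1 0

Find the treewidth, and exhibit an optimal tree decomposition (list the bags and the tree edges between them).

Treewidth 2.
Bags: B1 = {b, c, f}  B2 = {a, c, f}  B3 = {c, e, f}  B4 = {e, f, g}  B5 = {b, c, d}
Tree: B1–B2, B2–B3, B3–B4, B1–B5

The largest bag has 3 vertices, giving width 2; this decomposition certifies tw(G) ≤ 2. For the lower bound, the 3 vertices {e, f, g} are pairwise adjacent, and any tree decomposition puts a clique entirely inside one bag — forcing width ≥ 2. Combining the bounds, tw(G) = 2.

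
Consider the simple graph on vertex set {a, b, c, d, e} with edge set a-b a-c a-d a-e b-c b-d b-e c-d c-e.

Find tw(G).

3

A width-3 tree decomposition is:
Bags: B1 = {a, b, c, e}  B2 = {a, b, c, d}
Tree: B1–B2
Every bag has size at most 4, so the width is 4 − 1 = 3 and tw(G) ≤ 3. On the other hand G contains the 4-clique {a, b, c, d}. A clique must lie in a single bag of any decomposition, so no decomposition can have width below 3. Therefore the treewidth is 3.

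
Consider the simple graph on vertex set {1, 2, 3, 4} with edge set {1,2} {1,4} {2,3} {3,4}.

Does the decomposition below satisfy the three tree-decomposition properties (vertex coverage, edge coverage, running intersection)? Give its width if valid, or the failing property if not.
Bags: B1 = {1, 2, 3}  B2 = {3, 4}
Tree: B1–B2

A tree decomposition must satisfy three properties: every vertex lies in some bag; for every edge, both endpoints lie together in some bag; and for every vertex, the bags containing it form a connected subtree. Here edge (1,4) lies in no bag, so the decomposition is invalid.

No — edge (1,4) lies in no bag.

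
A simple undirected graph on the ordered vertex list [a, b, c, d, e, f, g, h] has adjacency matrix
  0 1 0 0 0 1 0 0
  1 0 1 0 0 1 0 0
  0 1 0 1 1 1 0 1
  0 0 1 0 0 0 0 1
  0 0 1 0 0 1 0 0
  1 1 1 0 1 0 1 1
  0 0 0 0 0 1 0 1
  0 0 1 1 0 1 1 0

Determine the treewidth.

2

A width-2 tree decomposition is:
Bags: B1 = {b, c, f}  B2 = {a, b, f}  B3 = {c, e, f}  B4 = {c, f, h}  B5 = {c, d, h}  B6 = {f, g, h}
Tree: B1–B2, B1–B3, B1–B4, B4–B5, B4–B6
The largest bag has 3 vertices, giving width 2; this decomposition certifies tw(G) ≤ 2. On the other hand G contains the 3-clique {c, d, h}. A clique must lie in a single bag of any decomposition, so no decomposition can have width below 2. Hence tw(G) = 2 exactly.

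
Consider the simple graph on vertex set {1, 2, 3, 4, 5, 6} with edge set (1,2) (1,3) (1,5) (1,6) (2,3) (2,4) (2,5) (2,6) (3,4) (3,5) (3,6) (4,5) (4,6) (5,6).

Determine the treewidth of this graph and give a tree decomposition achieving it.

Treewidth 4.
One such decomposition:
Bags: B1 = {1, 2, 3, 5, 6}  B2 = {2, 3, 4, 5, 6}
Tree: B1–B2

The largest bag has 5 vertices, giving width 4; this decomposition certifies tw(G) ≤ 4. On the other hand G contains the 5-clique {1, 2, 3, 5, 6}. A clique must lie in a single bag of any decomposition, so no decomposition can have width below 4. Combining the bounds, tw(G) = 4.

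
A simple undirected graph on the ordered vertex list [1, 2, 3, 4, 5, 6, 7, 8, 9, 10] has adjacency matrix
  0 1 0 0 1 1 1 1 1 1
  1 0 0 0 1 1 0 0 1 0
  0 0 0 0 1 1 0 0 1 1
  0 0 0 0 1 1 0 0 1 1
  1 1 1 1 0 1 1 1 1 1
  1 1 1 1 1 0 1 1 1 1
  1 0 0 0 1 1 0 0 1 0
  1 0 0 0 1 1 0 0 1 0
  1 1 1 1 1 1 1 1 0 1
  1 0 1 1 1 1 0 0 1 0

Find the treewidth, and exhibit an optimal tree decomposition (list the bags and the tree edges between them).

Each bag holds 5 vertices, so the decomposition has width 4, which upper-bounds the treewidth. For the lower bound, the 5 vertices {1, 5, 6, 8, 9} are pairwise adjacent, and any tree decomposition puts a clique entirely inside one bag — forcing width ≥ 4. The upper and lower bounds meet at 4, so that is the treewidth.

Treewidth 4.
One optimal decomposition is:
Bags: B1 = {1, 5, 6, 8, 9}  B2 = {1, 5, 6, 9, 10}  B3 = {1, 5, 6, 7, 9}  B4 = {4, 5, 6, 9, 10}  B5 = {1, 2, 5, 6, 9}  B6 = {3, 5, 6, 9, 10}
Tree: B1–B2, B1–B3, B2–B4, B1–B5, B4–B6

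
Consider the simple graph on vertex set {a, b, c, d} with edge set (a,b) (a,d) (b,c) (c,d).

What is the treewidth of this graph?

A width-2 tree decomposition is:
Bags: B1 = {b, c, d}  B2 = {a, b, d}
Tree: B1–B2
Every bag has size at most 3, so the width is 3 − 1 = 2 and tw(G) ≤ 2. The edges d–c–b–a–d form a cycle, so G is not a tree and its treewidth is at least 2. Therefore the treewidth is 2.

2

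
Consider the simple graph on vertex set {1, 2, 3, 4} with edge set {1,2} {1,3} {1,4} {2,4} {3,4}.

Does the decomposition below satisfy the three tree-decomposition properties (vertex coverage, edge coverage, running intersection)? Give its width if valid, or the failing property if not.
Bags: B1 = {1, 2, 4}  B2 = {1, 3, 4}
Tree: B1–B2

Yes; width 2.

Every vertex of G appears in some bag (union = {1, 2, 3, 4}); every edge is covered by a bag; and for each vertex v the set of bags containing v is connected in the bag tree. The decomposition is therefore valid. The largest bag has 3 vertices, so the width is 2.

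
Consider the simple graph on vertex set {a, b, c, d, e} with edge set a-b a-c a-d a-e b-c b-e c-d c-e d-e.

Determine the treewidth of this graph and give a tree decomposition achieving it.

Treewidth 3.
Bags: B1 = {a, c, d, e}  B2 = {a, b, c, e}
Tree: B1–B2

Every bag has size at most 4, so the width is 4 − 1 = 3 and tw(G) ≤ 3. Conversely, {a, c, d, e} is a clique of size 4, and the vertices of any clique must share a bag in every tree decomposition; so some bag has ≥ 4 vertices and tw(G) ≥ 3. Hence tw(G) = 3 exactly.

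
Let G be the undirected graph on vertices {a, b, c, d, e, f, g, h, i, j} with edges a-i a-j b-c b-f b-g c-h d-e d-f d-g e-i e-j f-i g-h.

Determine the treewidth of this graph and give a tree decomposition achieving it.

Each bag holds 3 vertices, so the decomposition has width 2, which upper-bounds the treewidth. Since j–a–i–e–j is a cycle in G, G is not acyclic. Forests are exactly the graphs of treewidth ≤ 1, so tw(G) ≥ 2. Therefore the treewidth is 2.

Treewidth 2.
One such decomposition:
Bags: B1 = {a, e, j}  B2 = {a, e, i}  B3 = {d, e, i}  B4 = {d, f, i}  B5 = {d, f, g}  B6 = {b, f, g}  B7 = {b, g, h}  B8 = {b, c, h}
Tree: B1–B2, B2–B3, B3–B4, B4–B5, B5–B6, B6–B7, B7–B8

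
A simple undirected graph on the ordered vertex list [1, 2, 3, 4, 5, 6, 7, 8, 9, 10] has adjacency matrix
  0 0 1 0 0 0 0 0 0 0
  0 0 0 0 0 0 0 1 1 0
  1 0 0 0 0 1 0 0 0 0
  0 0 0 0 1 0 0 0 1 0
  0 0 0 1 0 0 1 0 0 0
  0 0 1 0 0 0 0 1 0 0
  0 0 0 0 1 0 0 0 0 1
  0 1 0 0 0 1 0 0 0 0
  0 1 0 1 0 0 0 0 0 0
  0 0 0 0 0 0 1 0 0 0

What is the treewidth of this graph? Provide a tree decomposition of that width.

Every bag has size at most 2, so the width is 2 − 1 = 1 and tw(G) ≤ 1. G has an edge, so its treewidth is at least 1. Hence tw(G) = 1 exactly.

Treewidth 1.
One optimal decomposition is:
Bags: B1 = {7, 10}  B2 = {5, 7}  B3 = {4, 5}  B4 = {4, 9}  B5 = {2, 9}  B6 = {2, 8}  B7 = {6, 8}  B8 = {3, 6}  B9 = {1, 3}
Tree: B1–B2, B2–B3, B3–B4, B4–B5, B5–B6, B6–B7, B7–B8, B8–B9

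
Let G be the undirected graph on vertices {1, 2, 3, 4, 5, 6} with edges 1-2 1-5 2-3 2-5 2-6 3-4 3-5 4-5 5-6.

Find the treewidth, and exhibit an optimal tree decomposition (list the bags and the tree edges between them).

Treewidth 2.
One such decomposition:
Bags: B1 = {2, 3, 5}  B2 = {1, 2, 5}  B3 = {3, 4, 5}  B4 = {2, 5, 6}
Tree: B1–B2, B1–B3, B2–B4

Every bag has size at most 3, so the width is 3 − 1 = 2 and tw(G) ≤ 2. On the other hand G contains the 3-clique {1, 2, 5}. A clique must lie in a single bag of any decomposition, so no decomposition can have width below 2. Combining the bounds, tw(G) = 2.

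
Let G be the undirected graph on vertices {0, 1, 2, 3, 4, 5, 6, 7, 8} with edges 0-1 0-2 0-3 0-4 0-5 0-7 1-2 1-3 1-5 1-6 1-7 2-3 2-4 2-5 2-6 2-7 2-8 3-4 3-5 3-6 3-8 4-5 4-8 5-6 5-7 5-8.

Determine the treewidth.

A width-4 tree decomposition is:
Bags: B1 = {0, 1, 2, 5, 7}  B2 = {0, 1, 2, 3, 5}  B3 = {0, 2, 3, 4, 5}  B4 = {2, 3, 4, 5, 8}  B5 = {1, 2, 3, 5, 6}
Tree: B1–B2, B2–B3, B3–B4, B2–B5
Each bag holds 5 vertices, so the decomposition has width 4, which upper-bounds the treewidth. Conversely, {0, 1, 2, 3, 5} is a clique of size 5, and the vertices of any clique must share a bag in every tree decomposition; so some bag has ≥ 5 vertices and tw(G) ≥ 4. Hence tw(G) = 4 exactly.

4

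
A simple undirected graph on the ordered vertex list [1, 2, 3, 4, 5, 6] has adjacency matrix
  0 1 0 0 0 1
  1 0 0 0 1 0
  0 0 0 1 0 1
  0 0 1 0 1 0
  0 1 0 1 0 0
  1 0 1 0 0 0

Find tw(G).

2

A width-2 tree decomposition is:
Bags: B1 = {1, 2, 5}  B2 = {1, 5, 6}  B3 = {3, 5, 6}  B4 = {3, 4, 5}
Tree: B1–B2, B2–B3, B3–B4
The largest bag has 3 vertices, giving width 2; this decomposition certifies tw(G) ≤ 2. Since 5–2–1–6–3–4–5 is a cycle in G, G is not acyclic. Forests are exactly the graphs of treewidth ≤ 1, so tw(G) ≥ 2. The upper and lower bounds meet at 2, so that is the treewidth.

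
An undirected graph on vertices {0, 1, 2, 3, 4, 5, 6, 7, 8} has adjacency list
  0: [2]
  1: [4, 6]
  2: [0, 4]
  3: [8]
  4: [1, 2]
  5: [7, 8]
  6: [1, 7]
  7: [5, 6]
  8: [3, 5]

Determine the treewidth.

1

A width-1 tree decomposition is:
Bags: B1 = {3, 8}  B2 = {5, 8}  B3 = {5, 7}  B4 = {6, 7}  B5 = {1, 6}  B6 = {1, 4}  B7 = {2, 4}  B8 = {0, 2}
Tree: B1–B2, B2–B3, B3–B4, B4–B5, B5–B6, B6–B7, B7–B8
The largest bag has 2 vertices, giving width 1; this decomposition certifies tw(G) ≤ 1. Any graph with an edge has treewidth ≥ 1, and G has the edge 3–8. Therefore the treewidth is 1.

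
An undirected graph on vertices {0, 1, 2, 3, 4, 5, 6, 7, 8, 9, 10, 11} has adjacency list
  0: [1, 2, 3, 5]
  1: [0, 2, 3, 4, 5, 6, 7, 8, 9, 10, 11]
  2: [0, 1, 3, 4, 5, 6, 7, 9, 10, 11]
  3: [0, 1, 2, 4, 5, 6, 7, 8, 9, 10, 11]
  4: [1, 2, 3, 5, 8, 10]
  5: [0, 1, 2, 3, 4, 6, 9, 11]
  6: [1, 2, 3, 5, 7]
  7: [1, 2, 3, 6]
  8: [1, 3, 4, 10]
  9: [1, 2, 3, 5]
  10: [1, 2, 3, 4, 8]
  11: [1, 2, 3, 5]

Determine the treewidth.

A width-4 tree decomposition is:
Bags: B1 = {0, 1, 2, 3, 5}  B2 = {1, 2, 3, 5, 9}  B3 = {1, 2, 3, 4, 5}  B4 = {1, 2, 3, 5, 6}  B5 = {1, 2, 3, 6, 7}  B6 = {1, 2, 3, 4, 10}  B7 = {1, 2, 3, 5, 11}  B8 = {1, 3, 4, 8, 10}
Tree: B1–B2, B1–B3, B3–B4, B4–B5, B3–B6, B2–B7, B6–B8
The largest bag has 5 vertices, giving width 4; this decomposition certifies tw(G) ≤ 4. For the lower bound, the 5 vertices {1, 3, 4, 8, 10} are pairwise adjacent, and any tree decomposition puts a clique entirely inside one bag — forcing width ≥ 4. Combining the bounds, tw(G) = 4.

4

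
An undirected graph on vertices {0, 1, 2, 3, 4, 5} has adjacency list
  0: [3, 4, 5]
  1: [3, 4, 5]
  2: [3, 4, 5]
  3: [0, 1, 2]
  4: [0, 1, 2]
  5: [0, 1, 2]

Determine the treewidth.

3

A width-3 tree decomposition is:
Bags: B1 = {0, 3, 4, 5}  B2 = {2, 3, 4, 5}  B3 = {1, 3, 4, 5}
Tree: B1–B2, B2–B3
Every bag has size at most 4, so the width is 4 − 1 = 3 and tw(G) ≤ 3. For the lower bound: the 4 vertex sets {0,5}, {2,3}, {4}, {1} are disjoint, each induces a connected subgraph, and every pair is joined by at least one edge of G. Contracting each set to a single vertex therefore yields K_{4} as a minor, and since treewidth is minor-monotone, tw(G) ≥ tw(K_{4}) = 3. The upper and lower bounds meet at 3, so that is the treewidth.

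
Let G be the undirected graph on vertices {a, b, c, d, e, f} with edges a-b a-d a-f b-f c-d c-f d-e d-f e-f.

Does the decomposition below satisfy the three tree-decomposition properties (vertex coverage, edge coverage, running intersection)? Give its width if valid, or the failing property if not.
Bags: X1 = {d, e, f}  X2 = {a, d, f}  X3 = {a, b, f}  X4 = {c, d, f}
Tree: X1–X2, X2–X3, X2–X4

Yes; width 2.

Checking the three conditions: (i) the bags cover all of {a, b, c, d, e, f}; (ii) for each edge, some bag contains both endpoints; (iii) the bags containing any fixed vertex form a subtree. All hold, so the decomposition is valid with width 3 − 1 = 2.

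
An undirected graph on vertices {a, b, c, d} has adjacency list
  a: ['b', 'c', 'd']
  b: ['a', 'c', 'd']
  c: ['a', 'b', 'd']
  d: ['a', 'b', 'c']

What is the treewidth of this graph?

3

A width-3 tree decomposition is:
Bags: B1 = {a, b, c, d}
Tree: (single bag)
A single bag containing all 4 vertices is trivially a valid decomposition of width 3. For the lower bound, the 4 vertices {a, b, c, d} are pairwise adjacent, and any tree decomposition puts a clique entirely inside one bag — forcing width ≥ 3. Hence tw(G) = 3 exactly.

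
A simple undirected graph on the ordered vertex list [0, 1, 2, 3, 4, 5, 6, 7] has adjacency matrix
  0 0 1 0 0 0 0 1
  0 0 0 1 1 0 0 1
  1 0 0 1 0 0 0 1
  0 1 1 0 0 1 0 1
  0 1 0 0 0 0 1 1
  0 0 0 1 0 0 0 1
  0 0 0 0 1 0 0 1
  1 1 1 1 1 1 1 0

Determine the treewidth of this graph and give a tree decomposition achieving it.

Each bag holds 3 vertices, so the decomposition has width 2, which upper-bounds the treewidth. On the other hand G contains the 3-clique {0, 2, 7}. A clique must lie in a single bag of any decomposition, so no decomposition can have width below 2. The upper and lower bounds meet at 2, so that is the treewidth.

Treewidth 2.
One optimal decomposition is:
Bags: B1 = {1, 4, 7}  B2 = {1, 3, 7}  B3 = {4, 6, 7}  B4 = {3, 5, 7}  B5 = {2, 3, 7}  B6 = {0, 2, 7}
Tree: B1–B2, B1–B3, B2–B4, B2–B5, B5–B6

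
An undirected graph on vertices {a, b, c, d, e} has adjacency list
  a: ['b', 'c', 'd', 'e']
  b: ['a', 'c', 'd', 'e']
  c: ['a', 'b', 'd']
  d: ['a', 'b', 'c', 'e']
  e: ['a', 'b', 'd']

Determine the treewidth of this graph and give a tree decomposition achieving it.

Every bag has size at most 4, so the width is 4 − 1 = 3 and tw(G) ≤ 3. For the lower bound, the 4 vertices {a, b, d, e} are pairwise adjacent, and any tree decomposition puts a clique entirely inside one bag — forcing width ≥ 3. Therefore the treewidth is 3.

Treewidth 3.
One such decomposition:
Bags: B1 = {a, b, c, d}  B2 = {a, b, d, e}
Tree: B1–B2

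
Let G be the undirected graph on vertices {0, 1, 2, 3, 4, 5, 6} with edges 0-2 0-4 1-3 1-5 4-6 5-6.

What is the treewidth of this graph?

A width-1 tree decomposition is:
Bags: B1 = {0, 2}  B2 = {0, 4}  B3 = {4, 6}  B4 = {5, 6}  B5 = {1, 5}  B6 = {1, 3}
Tree: B1–B2, B2–B3, B3–B4, B4–B5, B5–B6
Each bag holds 2 vertices, so the decomposition has width 1, which upper-bounds the treewidth. Since G has at least one edge (e.g. 2–0), it is not an edgeless graph, so tw(G) ≥ 1. Hence tw(G) = 1 exactly.

1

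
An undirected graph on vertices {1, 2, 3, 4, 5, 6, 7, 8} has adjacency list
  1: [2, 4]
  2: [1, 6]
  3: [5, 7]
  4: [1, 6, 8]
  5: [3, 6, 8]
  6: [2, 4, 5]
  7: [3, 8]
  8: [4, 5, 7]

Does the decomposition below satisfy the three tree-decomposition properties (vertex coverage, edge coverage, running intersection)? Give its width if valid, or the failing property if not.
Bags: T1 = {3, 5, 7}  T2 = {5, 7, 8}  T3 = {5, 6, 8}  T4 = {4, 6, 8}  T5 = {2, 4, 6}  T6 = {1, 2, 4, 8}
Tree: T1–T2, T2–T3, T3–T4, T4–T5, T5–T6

No — bags containing vertex 8 are not connected in the tree.

A tree decomposition must satisfy three properties: every vertex lies in some bag; for every edge, both endpoints lie together in some bag; and for every vertex, the bags containing it form a connected subtree. Here bags containing vertex 8 are not connected in the tree, so the decomposition is invalid.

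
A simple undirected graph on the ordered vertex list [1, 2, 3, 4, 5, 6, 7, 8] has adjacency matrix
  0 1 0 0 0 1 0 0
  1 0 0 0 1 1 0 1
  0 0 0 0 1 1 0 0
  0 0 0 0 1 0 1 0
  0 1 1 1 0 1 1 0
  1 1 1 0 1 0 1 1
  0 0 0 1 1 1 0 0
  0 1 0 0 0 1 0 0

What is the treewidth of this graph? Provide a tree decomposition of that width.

Treewidth 2.
One such decomposition:
Bags: B1 = {5, 6, 7}  B2 = {2, 5, 6}  B3 = {3, 5, 6}  B4 = {1, 2, 6}  B5 = {4, 5, 7}  B6 = {2, 6, 8}
Tree: B1–B2, B2–B3, B2–B4, B1–B5, B4–B6

Each bag holds 3 vertices, so the decomposition has width 2, which upper-bounds the treewidth. Conversely, {4, 5, 7} is a clique of size 3, and the vertices of any clique must share a bag in every tree decomposition; so some bag has ≥ 3 vertices and tw(G) ≥ 2. Therefore the treewidth is 2.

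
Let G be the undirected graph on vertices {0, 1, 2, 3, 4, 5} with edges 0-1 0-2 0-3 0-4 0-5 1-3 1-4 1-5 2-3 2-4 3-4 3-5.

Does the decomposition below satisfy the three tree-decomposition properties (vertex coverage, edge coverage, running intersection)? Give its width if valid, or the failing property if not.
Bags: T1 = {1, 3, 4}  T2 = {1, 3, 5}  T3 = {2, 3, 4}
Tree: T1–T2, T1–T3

No — vertex 0 appears in no bag.

A tree decomposition must satisfy three properties: every vertex lies in some bag; for every edge, both endpoints lie together in some bag; and for every vertex, the bags containing it form a connected subtree. Here vertex 0 appears in no bag, so the decomposition is invalid.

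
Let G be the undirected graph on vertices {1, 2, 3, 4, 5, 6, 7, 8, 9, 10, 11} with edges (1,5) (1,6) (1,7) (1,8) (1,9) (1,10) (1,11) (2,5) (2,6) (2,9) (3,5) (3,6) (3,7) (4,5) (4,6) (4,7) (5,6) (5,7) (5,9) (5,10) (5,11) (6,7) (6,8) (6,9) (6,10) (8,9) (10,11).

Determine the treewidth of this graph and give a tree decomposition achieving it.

Treewidth 3.
One such decomposition:
Bags: B1 = {1, 5, 6, 9}  B2 = {1, 5, 6, 7}  B3 = {1, 5, 6, 10}  B4 = {4, 5, 6, 7}  B5 = {1, 6, 8, 9}  B6 = {3, 5, 6, 7}  B7 = {2, 5, 6, 9}  B8 = {1, 5, 10, 11}
Tree: B1–B2, B2–B3, B2–B4, B1–B5, B2–B6, B1–B7, B3–B8

Each bag holds 4 vertices, so the decomposition has width 3, which upper-bounds the treewidth. Conversely, {1, 6, 8, 9} is a clique of size 4, and the vertices of any clique must share a bag in every tree decomposition; so some bag has ≥ 4 vertices and tw(G) ≥ 3. Hence tw(G) = 3 exactly.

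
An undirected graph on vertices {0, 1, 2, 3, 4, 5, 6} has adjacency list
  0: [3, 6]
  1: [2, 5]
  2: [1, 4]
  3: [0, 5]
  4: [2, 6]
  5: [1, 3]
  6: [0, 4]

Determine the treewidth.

2

A width-2 tree decomposition is:
Bags: B1 = {1, 2, 4}  B2 = {1, 4, 6}  B3 = {0, 1, 6}  B4 = {0, 1, 3}  B5 = {1, 3, 5}
Tree: B1–B2, B2–B3, B3–B4, B4–B5
Every bag has size at most 3, so the width is 3 − 1 = 2 and tw(G) ≤ 2. The edges 1–2–4–6–0–3–5–1 form a cycle, so G is not a tree and its treewidth is at least 2. The upper and lower bounds meet at 2, so that is the treewidth.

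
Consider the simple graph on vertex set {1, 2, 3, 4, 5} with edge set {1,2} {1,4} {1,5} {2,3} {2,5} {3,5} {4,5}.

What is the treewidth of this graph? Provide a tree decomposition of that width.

The largest bag has 3 vertices, giving width 2; this decomposition certifies tw(G) ≤ 2. For the lower bound, the 3 vertices {1, 2, 5} are pairwise adjacent, and any tree decomposition puts a clique entirely inside one bag — forcing width ≥ 2. Therefore the treewidth is 2.

Treewidth 2.
One optimal decomposition is:
Bags: B1 = {2, 3, 5}  B2 = {1, 2, 5}  B3 = {1, 4, 5}
Tree: B1–B2, B2–B3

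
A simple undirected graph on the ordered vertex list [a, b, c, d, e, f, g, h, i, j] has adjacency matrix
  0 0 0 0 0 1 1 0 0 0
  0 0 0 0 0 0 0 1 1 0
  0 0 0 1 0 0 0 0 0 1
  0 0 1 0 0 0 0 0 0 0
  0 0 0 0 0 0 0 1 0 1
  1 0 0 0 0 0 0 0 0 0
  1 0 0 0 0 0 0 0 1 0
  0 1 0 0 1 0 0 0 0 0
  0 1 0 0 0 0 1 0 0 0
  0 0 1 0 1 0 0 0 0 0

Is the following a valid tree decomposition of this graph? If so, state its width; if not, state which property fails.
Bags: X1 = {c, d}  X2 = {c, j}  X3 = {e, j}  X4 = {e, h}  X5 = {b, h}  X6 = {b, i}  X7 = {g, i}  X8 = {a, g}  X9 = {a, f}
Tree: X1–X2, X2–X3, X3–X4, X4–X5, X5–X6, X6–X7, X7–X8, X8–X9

Every vertex of G appears in some bag (union = {a, b, c, d, e, f, g, h, i, j}); every edge is covered by a bag; and for each vertex v the set of bags containing v is connected in the bag tree. The decomposition is therefore valid. The largest bag has 2 vertices, so the width is 1.

Yes; width 1.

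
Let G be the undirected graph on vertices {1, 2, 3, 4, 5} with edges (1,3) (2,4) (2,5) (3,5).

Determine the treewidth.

1

A width-1 tree decomposition is:
Bags: B1 = {2, 4}  B2 = {2, 5}  B3 = {3, 5}  B4 = {1, 3}
Tree: B1–B2, B2–B3, B3–B4
Each bag holds 2 vertices, so the decomposition has width 1, which upper-bounds the treewidth. Since G has at least one edge (e.g. 4–2), it is not an edgeless graph, so tw(G) ≥ 1. Combining the bounds, tw(G) = 1.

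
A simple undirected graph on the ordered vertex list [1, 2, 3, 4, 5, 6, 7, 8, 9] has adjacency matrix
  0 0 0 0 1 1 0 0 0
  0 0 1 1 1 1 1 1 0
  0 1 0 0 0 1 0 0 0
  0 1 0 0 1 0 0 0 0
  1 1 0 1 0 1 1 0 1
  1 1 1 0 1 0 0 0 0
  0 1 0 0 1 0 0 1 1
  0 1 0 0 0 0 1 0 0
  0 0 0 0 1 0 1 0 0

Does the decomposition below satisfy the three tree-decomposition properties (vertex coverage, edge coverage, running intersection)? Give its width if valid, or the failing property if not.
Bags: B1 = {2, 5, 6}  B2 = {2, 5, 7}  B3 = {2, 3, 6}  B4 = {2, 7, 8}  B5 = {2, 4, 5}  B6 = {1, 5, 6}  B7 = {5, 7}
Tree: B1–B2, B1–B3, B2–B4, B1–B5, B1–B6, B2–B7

No — vertex 9 appears in no bag.

A tree decomposition must satisfy three properties: every vertex lies in some bag; for every edge, both endpoints lie together in some bag; and for every vertex, the bags containing it form a connected subtree. Here vertex 9 appears in no bag, so the decomposition is invalid.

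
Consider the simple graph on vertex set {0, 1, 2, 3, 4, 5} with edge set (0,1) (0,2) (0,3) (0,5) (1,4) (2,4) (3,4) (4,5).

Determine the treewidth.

2

A width-2 tree decomposition is:
Bags: B1 = {0, 4, 5}  B2 = {0, 2, 4}  B3 = {0, 3, 4}  B4 = {0, 1, 4}
Tree: B1–B2, B2–B3, B3–B4
Each bag holds 3 vertices, so the decomposition has width 2, which upper-bounds the treewidth. The edges 5–4–2–0–5 form a cycle, so G is not a tree and its treewidth is at least 2. The upper and lower bounds meet at 2, so that is the treewidth.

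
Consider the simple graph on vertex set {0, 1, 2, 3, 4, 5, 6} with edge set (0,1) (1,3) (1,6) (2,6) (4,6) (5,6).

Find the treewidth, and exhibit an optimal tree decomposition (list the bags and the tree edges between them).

The largest bag has 2 vertices, giving width 1; this decomposition certifies tw(G) ≤ 1. Any graph with an edge has treewidth ≥ 1, and G has the edge 6–2. Combining the bounds, tw(G) = 1.

Treewidth 1.
One such decomposition:
Bags: B1 = {2, 6}  B2 = {5, 6}  B3 = {1, 6}  B4 = {0, 1}  B5 = {1, 3}  B6 = {4, 6}
Tree: B1–B2, B1–B3, B3–B4, B3–B5, B2–B6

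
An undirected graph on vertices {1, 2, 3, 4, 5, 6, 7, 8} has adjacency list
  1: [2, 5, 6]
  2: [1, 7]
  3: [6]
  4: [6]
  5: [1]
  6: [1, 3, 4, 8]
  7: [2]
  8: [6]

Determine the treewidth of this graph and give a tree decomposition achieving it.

Treewidth 1.
One optimal decomposition is:
Bags: B1 = {1, 6}  B2 = {1, 5}  B3 = {6, 8}  B4 = {1, 2}  B5 = {3, 6}  B6 = {2, 7}  B7 = {4, 6}
Tree: B1–B2, B1–B3, B1–B4, B1–B5, B4–B6, B5–B7

Each bag holds 2 vertices, so the decomposition has width 1, which upper-bounds the treewidth. Any graph with an edge has treewidth ≥ 1, and G has the edge 6–1. Combining the bounds, tw(G) = 1.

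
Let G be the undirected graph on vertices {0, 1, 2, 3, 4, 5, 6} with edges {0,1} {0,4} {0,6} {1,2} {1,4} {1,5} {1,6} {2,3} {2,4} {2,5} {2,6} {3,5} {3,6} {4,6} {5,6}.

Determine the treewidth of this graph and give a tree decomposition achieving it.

Every bag has size at most 4, so the width is 4 − 1 = 3 and tw(G) ≤ 3. Conversely, {0, 1, 4, 6} is a clique of size 4, and the vertices of any clique must share a bag in every tree decomposition; so some bag has ≥ 4 vertices and tw(G) ≥ 3. Hence tw(G) = 3 exactly.

Treewidth 3.
One such decomposition:
Bags: B1 = {1, 2, 4, 6}  B2 = {1, 2, 5, 6}  B3 = {0, 1, 4, 6}  B4 = {2, 3, 5, 6}
Tree: B1–B2, B1–B3, B2–B4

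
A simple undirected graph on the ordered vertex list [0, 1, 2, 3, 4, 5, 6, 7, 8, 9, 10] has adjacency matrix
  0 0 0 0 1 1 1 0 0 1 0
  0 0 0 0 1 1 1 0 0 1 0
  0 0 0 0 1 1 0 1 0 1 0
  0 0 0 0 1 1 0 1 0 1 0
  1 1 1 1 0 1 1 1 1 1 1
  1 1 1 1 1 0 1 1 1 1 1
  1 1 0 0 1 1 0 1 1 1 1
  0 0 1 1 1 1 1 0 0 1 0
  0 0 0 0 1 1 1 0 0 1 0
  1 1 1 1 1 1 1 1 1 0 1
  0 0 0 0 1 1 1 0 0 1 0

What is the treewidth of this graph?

A width-4 tree decomposition is:
Bags: B1 = {2, 4, 5, 7, 9}  B2 = {4, 5, 6, 7, 9}  B3 = {0, 4, 5, 6, 9}  B4 = {1, 4, 5, 6, 9}  B5 = {3, 4, 5, 7, 9}  B6 = {4, 5, 6, 9, 10}  B7 = {4, 5, 6, 8, 9}
Tree: B1–B2, B2–B3, B2–B4, B1–B5, B2–B6, B2–B7
Each bag holds 5 vertices, so the decomposition has width 4, which upper-bounds the treewidth. On the other hand G contains the 5-clique {2, 4, 5, 7, 9}. A clique must lie in a single bag of any decomposition, so no decomposition can have width below 4. Combining the bounds, tw(G) = 4.

4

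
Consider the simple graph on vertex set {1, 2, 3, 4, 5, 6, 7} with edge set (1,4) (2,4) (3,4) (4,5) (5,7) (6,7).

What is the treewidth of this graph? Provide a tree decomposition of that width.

Every bag has size at most 2, so the width is 2 − 1 = 1 and tw(G) ≤ 1. G has an edge, so its treewidth is at least 1. Combining the bounds, tw(G) = 1.

Treewidth 1.
One optimal decomposition is:
Bags: B1 = {2, 4}  B2 = {4, 5}  B3 = {5, 7}  B4 = {3, 4}  B5 = {6, 7}  B6 = {1, 4}
Tree: B1–B2, B2–B3, B2–B4, B3–B5, B4–B6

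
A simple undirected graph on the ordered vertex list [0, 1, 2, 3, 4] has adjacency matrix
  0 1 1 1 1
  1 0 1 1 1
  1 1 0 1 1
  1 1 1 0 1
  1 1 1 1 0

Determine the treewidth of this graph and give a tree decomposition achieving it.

Treewidth 4.
Bags: B1 = {0, 1, 2, 3, 4}
Tree: (single bag)

With just one bag of size 5, the width is 5 − 1 = 4, so tw(G) ≤ 4. For the lower bound, the 5 vertices {0, 1, 2, 3, 4} are pairwise adjacent, and any tree decomposition puts a clique entirely inside one bag — forcing width ≥ 4. Combining the bounds, tw(G) = 4.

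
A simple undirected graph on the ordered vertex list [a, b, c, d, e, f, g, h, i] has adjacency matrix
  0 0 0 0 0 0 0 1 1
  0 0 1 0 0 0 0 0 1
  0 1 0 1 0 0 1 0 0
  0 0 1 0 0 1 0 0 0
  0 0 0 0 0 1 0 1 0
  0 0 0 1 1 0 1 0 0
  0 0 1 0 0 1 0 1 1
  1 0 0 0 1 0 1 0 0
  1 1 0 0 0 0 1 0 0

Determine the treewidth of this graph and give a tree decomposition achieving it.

Treewidth 3.
Bags: B1 = {b, c, d, i}  B2 = {c, d, g, i}  B3 = {d, f, g, i}  B4 = {a, f, g, i}  B5 = {a, f, g, h}  B6 = {a, e, f, h}
Tree: B1–B2, B2–B3, B3–B4, B4–B5, B5–B6

Each bag holds 4 vertices, so the decomposition has width 3, which upper-bounds the treewidth. For the lower bound: the 4 vertex sets {b,c,d}, {i}, {g}, {a,e,f,h} are disjoint, each induces a connected subgraph, and every pair is joined by at least one edge of G. Contracting each set to a single vertex therefore yields K_{4} as a minor, and since treewidth is minor-monotone, tw(G) ≥ tw(K_{4}) = 3. Hence tw(G) = 3 exactly.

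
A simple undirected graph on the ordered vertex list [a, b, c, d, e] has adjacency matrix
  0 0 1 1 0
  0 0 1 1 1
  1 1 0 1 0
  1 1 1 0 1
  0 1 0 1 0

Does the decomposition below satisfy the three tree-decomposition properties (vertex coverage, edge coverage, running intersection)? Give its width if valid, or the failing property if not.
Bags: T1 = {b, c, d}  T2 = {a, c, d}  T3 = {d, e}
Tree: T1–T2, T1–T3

No — edge (b,e) lies in no bag.

A tree decomposition must satisfy three properties: every vertex lies in some bag; for every edge, both endpoints lie together in some bag; and for every vertex, the bags containing it form a connected subtree. Here edge (b,e) lies in no bag, so the decomposition is invalid.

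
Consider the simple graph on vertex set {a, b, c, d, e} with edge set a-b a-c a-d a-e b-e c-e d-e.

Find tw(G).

2

A width-2 tree decomposition is:
Bags: B1 = {a, b, e}  B2 = {a, c, e}  B3 = {a, d, e}
Tree: B1–B2, B2–B3
The largest bag has 3 vertices, giving width 2; this decomposition certifies tw(G) ≤ 2. For the lower bound, the 3 vertices {a, d, e} are pairwise adjacent, and any tree decomposition puts a clique entirely inside one bag — forcing width ≥ 2. Hence tw(G) = 2 exactly.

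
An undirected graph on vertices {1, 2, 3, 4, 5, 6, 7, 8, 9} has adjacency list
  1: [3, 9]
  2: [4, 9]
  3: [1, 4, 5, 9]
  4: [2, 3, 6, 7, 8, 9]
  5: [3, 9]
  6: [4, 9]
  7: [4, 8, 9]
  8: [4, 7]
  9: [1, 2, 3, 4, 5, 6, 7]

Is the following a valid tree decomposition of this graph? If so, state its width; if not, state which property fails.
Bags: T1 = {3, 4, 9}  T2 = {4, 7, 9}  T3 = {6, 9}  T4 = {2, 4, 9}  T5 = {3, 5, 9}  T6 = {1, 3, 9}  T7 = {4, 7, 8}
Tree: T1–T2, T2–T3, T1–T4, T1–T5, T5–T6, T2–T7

No — edge (4,6) lies in no bag.

A tree decomposition must satisfy three properties: every vertex lies in some bag; for every edge, both endpoints lie together in some bag; and for every vertex, the bags containing it form a connected subtree. Here edge (4,6) lies in no bag, so the decomposition is invalid.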